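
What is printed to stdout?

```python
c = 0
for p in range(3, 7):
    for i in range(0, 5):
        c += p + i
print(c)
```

p=3,i=0: c = 0+3 = 3
p=3,i=1: c = 3+4 = 7
p=3,i=2: c = 7+5 = 12
p=3,i=3: c = 12+6 = 18
p=3,i=4: c = 18+7 = 25
p=4,i=0: c = 25+4 = 29
p=4,i=1: c = 29+5 = 34
p=4,i=2: c = 34+6 = 40
p=4,i=3: c = 40+7 = 47
p=4,i=4: c = 47+8 = 55
p=5,i=0: c = 55+5 = 60
p=5,i=1: c = 60+6 = 66
p=5,i=2: c = 66+7 = 73
p=5,i=3: c = 73+8 = 81
p=5,i=4: c = 81+9 = 90
p=6,i=0: c = 90+6 = 96
p=6,i=1: c = 96+7 = 103
p=6,i=2: c = 103+8 = 111
p=6,i=3: c = 111+9 = 120
p=6,i=4: c = 120+10 = 130

130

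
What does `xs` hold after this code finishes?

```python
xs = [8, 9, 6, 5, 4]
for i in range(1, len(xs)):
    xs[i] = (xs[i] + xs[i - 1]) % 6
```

[8, 5, 5, 4, 2]

i=1: xs[1] = (9+8)%6 = 5 → [8, 5, 6, 5, 4]
i=2: xs[2] = (6+5)%6 = 5 → [8, 5, 5, 5, 4]
i=3: xs[3] = (5+5)%6 = 4 → [8, 5, 5, 4, 4]
i=4: xs[4] = (4+4)%6 = 2 → [8, 5, 5, 4, 2]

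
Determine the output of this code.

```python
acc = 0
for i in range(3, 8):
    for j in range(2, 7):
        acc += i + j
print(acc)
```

i=3,j=2: acc = 0+5 = 5
i=3,j=3: acc = 5+6 = 11
i=3,j=4: acc = 11+7 = 18
i=3,j=5: acc = 18+8 = 26
i=3,j=6: acc = 26+9 = 35
i=4,j=2: acc = 35+6 = 41
i=4,j=3: acc = 41+7 = 48
i=4,j=4: acc = 48+8 = 56
i=4,j=5: acc = 56+9 = 65
i=4,j=6: acc = 65+10 = 75
i=5,j=2: acc = 75+7 = 82
i=5,j=3: acc = 82+8 = 90
i=5,j=4: acc = 90+9 = 99
i=5,j=5: acc = 99+10 = 109
i=5,j=6: acc = 109+11 = 120
i=6,j=2: acc = 120+8 = 128
i=6,j=3: acc = 128+9 = 137
i=6,j=4: acc = 137+10 = 147
i=6,j=5: acc = 147+11 = 158
i=6,j=6: acc = 158+12 = 170
i=7,j=2: acc = 170+9 = 179
i=7,j=3: acc = 179+10 = 189
i=7,j=4: acc = 189+11 = 200
i=7,j=5: acc = 200+12 = 212
i=7,j=6: acc = 212+13 = 225

225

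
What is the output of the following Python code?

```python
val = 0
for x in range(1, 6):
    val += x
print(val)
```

x=1: val = 0+1 = 1
x=2: val = 1+2 = 3
x=3: val = 3+3 = 6
x=4: val = 6+4 = 10
x=5: val = 10+5 = 15

15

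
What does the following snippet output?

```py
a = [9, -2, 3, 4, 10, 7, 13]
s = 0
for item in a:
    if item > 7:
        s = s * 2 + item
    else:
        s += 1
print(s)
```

item=9: >7, s = 0*2+9 = 9
item=-2: not >7, s = 9+1 = 10
item=3: not >7, s = 10+1 = 11
item=4: not >7, s = 11+1 = 12
item=10: >7, s = 12*2+10 = 34
item=7: not >7, s = 34+1 = 35
item=13: >7, s = 35*2+13 = 83

83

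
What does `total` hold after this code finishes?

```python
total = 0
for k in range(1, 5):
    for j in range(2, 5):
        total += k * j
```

90

k=1,j=2: total = 0+2 = 2
k=1,j=3: total = 2+3 = 5
k=1,j=4: total = 5+4 = 9
k=2,j=2: total = 9+4 = 13
k=2,j=3: total = 13+6 = 19
k=2,j=4: total = 19+8 = 27
k=3,j=2: total = 27+6 = 33
k=3,j=3: total = 33+9 = 42
k=3,j=4: total = 42+12 = 54
k=4,j=2: total = 54+8 = 62
k=4,j=3: total = 62+12 = 74
k=4,j=4: total = 74+16 = 90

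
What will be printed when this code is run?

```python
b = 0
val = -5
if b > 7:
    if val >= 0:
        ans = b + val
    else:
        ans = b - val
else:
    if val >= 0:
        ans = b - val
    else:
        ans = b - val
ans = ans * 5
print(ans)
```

b=0, val=-5
b > 7 is False; val >= 0 is False
→ ans = b - val = 5
ans = 5*5 = 25

25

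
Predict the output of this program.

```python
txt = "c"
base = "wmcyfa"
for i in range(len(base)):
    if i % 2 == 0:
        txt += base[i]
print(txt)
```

cwcf

i=0: add 'w' → 'cw'
i=1: skip
i=2: add 'c' → 'cwc'
i=3: skip
i=4: add 'f' → 'cwcf'
i=5: skip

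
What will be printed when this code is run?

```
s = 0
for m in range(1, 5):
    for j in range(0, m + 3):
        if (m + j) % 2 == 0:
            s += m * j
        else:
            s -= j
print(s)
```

m=1,j=0: odd sum, s = 0-0 = 0
m=1,j=1: even sum, s = 0+1 = 1
m=1,j=2: odd sum, s = 1-2 = -1
m=1,j=3: even sum, s = (-1)+3 = 2
m=2,j=0: even sum, s = 2+0 = 2
m=2,j=1: odd sum, s = 2-1 = 1
m=2,j=2: even sum, s = 1+4 = 5
m=2,j=3: odd sum, s = 5-3 = 2
m=2,j=4: even sum, s = 2+8 = 10
m=3,j=0: odd sum, s = 10-0 = 10
m=3,j=1: even sum, s = 10+3 = 13
m=3,j=2: odd sum, s = 13-2 = 11
m=3,j=3: even sum, s = 11+9 = 20
m=3,j=4: odd sum, s = 20-4 = 16
m=3,j=5: even sum, s = 16+15 = 31
m=4,j=0: even sum, s = 31+0 = 31
m=4,j=1: odd sum, s = 31-1 = 30
m=4,j=2: even sum, s = 30+8 = 38
m=4,j=3: odd sum, s = 38-3 = 35
m=4,j=4: even sum, s = 35+16 = 51
m=4,j=5: odd sum, s = 51-5 = 46
m=4,j=6: even sum, s = 46+24 = 70

70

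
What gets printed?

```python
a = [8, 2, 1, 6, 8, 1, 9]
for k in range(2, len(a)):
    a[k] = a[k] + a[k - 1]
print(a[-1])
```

k=2: a[2] = 1+2 = 3 → [8, 2, 3, 6, 8, 1, 9]
k=3: a[3] = 6+3 = 9 → [8, 2, 3, 9, 8, 1, 9]
k=4: a[4] = 8+9 = 17 → [8, 2, 3, 9, 17, 1, 9]
k=5: a[5] = 1+17 = 18 → [8, 2, 3, 9, 17, 18, 9]
k=6: a[6] = 9+18 = 27 → [8, 2, 3, 9, 17, 18, 27]

27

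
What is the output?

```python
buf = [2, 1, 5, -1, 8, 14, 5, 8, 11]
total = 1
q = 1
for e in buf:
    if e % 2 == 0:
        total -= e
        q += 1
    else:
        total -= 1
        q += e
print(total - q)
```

e=2: even, total = 1-2 = -1; q=2
e=1: not even, total = (-1)-1 = -2; q=3
e=5: not even, total = (-2)-1 = -3; q=8
e=-1: not even, total = (-3)-1 = -4; q=7
e=8: even, total = (-4)-8 = -12; q=8
e=14: even, total = (-12)-14 = -26; q=9
e=5: not even, total = (-26)-1 = -27; q=14
e=8: even, total = (-27)-8 = -35; q=15
e=11: not even, total = (-35)-1 = -36; q=26
total-q = (-36)-26 = -62

-62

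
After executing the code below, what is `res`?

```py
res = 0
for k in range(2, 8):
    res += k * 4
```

k=2: res = 0+2*4 = 8
k=3: res = 8+3*4 = 20
k=4: res = 20+4*4 = 36
k=5: res = 36+5*4 = 56
k=6: res = 56+6*4 = 80
k=7: res = 80+7*4 = 108

108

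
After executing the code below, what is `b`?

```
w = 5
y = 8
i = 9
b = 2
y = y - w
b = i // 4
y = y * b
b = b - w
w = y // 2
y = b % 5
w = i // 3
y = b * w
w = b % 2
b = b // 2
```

-2

y = 8-5 = 3
b = 9//4 = 2
y = 3*2 = 6
b = 2-5 = -3
w = 6//2 = 3
y = (-3)%5 = 2
w = 9//3 = 3
y = (-3)*3 = -9
w = (-3)%2 = 1
b = (-3)//2 = -2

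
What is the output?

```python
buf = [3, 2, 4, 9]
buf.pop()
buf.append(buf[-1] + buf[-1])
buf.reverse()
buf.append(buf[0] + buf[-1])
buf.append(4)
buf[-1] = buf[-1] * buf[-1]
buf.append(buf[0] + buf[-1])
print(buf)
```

pop() removes 9 → [3, 2, 4]
append buf[-1]+buf[-1] = 4+4 = 8 → [3, 2, 4, 8]
reverse → [8, 4, 2, 3]
append buf[0]+buf[-1] = 8+3 = 11 → [8, 4, 2, 3, 11]
append 4 → [8, 4, 2, 3, 11, 4]
buf[-1] = buf[-1]*buf[-1] = 4*4 = 16 → [8, 4, 2, 3, 11, 16]
append buf[0]+buf[-1] = 8+16 = 24 → [8, 4, 2, 3, 11, 16, 24]

[8, 4, 2, 3, 11, 16, 24]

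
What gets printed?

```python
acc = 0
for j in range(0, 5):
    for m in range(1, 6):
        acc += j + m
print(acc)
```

125

j=0,m=1: acc = 0+1 = 1
j=0,m=2: acc = 1+2 = 3
j=0,m=3: acc = 3+3 = 6
j=0,m=4: acc = 6+4 = 10
j=0,m=5: acc = 10+5 = 15
j=1,m=1: acc = 15+2 = 17
j=1,m=2: acc = 17+3 = 20
j=1,m=3: acc = 20+4 = 24
j=1,m=4: acc = 24+5 = 29
j=1,m=5: acc = 29+6 = 35
j=2,m=1: acc = 35+3 = 38
j=2,m=2: acc = 38+4 = 42
j=2,m=3: acc = 42+5 = 47
j=2,m=4: acc = 47+6 = 53
j=2,m=5: acc = 53+7 = 60
j=3,m=1: acc = 60+4 = 64
j=3,m=2: acc = 64+5 = 69
j=3,m=3: acc = 69+6 = 75
j=3,m=4: acc = 75+7 = 82
j=3,m=5: acc = 82+8 = 90
j=4,m=1: acc = 90+5 = 95
j=4,m=2: acc = 95+6 = 101
j=4,m=3: acc = 101+7 = 108
j=4,m=4: acc = 108+8 = 116
j=4,m=5: acc = 116+9 = 125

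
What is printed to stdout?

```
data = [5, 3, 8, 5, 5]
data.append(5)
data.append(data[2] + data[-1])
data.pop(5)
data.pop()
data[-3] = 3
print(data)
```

[5, 3, 3, 5, 5]

append 5 → [5, 3, 8, 5, 5, 5]
append data[2]+data[-1] = 8+5 = 13 → [5, 3, 8, 5, 5, 5, 13]
pop(5) removes 5 → [5, 3, 8, 5, 5, 13]
pop() removes 13 → [5, 3, 8, 5, 5]
data[-3] = 3 → [5, 3, 3, 5, 5]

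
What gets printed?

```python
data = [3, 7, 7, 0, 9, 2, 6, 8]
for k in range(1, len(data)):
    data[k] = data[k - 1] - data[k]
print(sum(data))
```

k=1: data[1] = 3-7 = -4 → [3, -4, 7, 0, 9, 2, 6, 8]
k=2: data[2] = (-4)-7 = -11 → [3, -4, -11, 0, 9, 2, 6, 8]
k=3: data[3] = (-11)-0 = -11 → [3, -4, -11, -11, 9, 2, 6, 8]
k=4: data[4] = (-11)-9 = -20 → [3, -4, -11, -11, -20, 2, 6, 8]
k=5: data[5] = (-20)-2 = -22 → [3, -4, -11, -11, -20, -22, 6, 8]
k=6: data[6] = (-22)-6 = -28 → [3, -4, -11, -11, -20, -22, -28, 8]
k=7: data[7] = (-28)-8 = -36 → [3, -4, -11, -11, -20, -22, -28, -36]
sum = -129

-129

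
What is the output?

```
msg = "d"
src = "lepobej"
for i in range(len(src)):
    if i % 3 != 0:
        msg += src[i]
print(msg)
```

depbe

i=0: skip
i=1: add 'e' → 'de'
i=2: add 'p' → 'dep'
i=3: skip
i=4: add 'b' → 'depb'
i=5: add 'e' → 'depbe'
i=6: skip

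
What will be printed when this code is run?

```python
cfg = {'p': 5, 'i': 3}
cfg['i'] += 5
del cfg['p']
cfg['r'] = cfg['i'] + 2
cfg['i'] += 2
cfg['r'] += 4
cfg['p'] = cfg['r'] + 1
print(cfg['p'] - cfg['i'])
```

5

cfg['i'] = 3+5 = 8 → {'p': 5, 'i': 8}
del 'p' → {'i': 8}
cfg['r'] = cfg['i']+2 = 10 → {'i': 8, 'r': 10}
cfg['i'] = 8+2 = 10 → {'i': 10, 'r': 10}
cfg['r'] = 10+4 = 14 → {'i': 10, 'r': 14}
cfg['p'] = cfg['r']+1 = 15 → {'i': 10, 'r': 14, 'p': 15}
cfg['p']-cfg['i'] = 15-10 = 5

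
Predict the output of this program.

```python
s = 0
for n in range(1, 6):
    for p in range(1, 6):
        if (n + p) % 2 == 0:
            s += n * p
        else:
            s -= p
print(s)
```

n=1,p=1: even sum, s = 0+1 = 1
n=1,p=2: odd sum, s = 1-2 = -1
n=1,p=3: even sum, s = (-1)+3 = 2
n=1,p=4: odd sum, s = 2-4 = -2
n=1,p=5: even sum, s = (-2)+5 = 3
n=2,p=1: odd sum, s = 3-1 = 2
n=2,p=2: even sum, s = 2+4 = 6
n=2,p=3: odd sum, s = 6-3 = 3
n=2,p=4: even sum, s = 3+8 = 11
n=2,p=5: odd sum, s = 11-5 = 6
n=3,p=1: even sum, s = 6+3 = 9
n=3,p=2: odd sum, s = 9-2 = 7
n=3,p=3: even sum, s = 7+9 = 16
n=3,p=4: odd sum, s = 16-4 = 12
n=3,p=5: even sum, s = 12+15 = 27
n=4,p=1: odd sum, s = 27-1 = 26
n=4,p=2: even sum, s = 26+8 = 34
n=4,p=3: odd sum, s = 34-3 = 31
n=4,p=4: even sum, s = 31+16 = 47
n=4,p=5: odd sum, s = 47-5 = 42
n=5,p=1: even sum, s = 42+5 = 47
n=5,p=2: odd sum, s = 47-2 = 45
n=5,p=3: even sum, s = 45+15 = 60
n=5,p=4: odd sum, s = 60-4 = 56
n=5,p=5: even sum, s = 56+25 = 81

81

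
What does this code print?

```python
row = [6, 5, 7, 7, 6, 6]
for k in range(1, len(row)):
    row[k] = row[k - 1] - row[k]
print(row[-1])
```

k=1: row[1] = 6-5 = 1 → [6, 1, 7, 7, 6, 6]
k=2: row[2] = 1-7 = -6 → [6, 1, -6, 7, 6, 6]
k=3: row[3] = (-6)-7 = -13 → [6, 1, -6, -13, 6, 6]
k=4: row[4] = (-13)-6 = -19 → [6, 1, -6, -13, -19, 6]
k=5: row[5] = (-19)-6 = -25 → [6, 1, -6, -13, -19, -25]

-25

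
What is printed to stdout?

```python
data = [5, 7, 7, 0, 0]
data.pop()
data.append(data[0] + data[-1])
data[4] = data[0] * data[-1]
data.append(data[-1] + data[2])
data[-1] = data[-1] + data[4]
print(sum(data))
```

pop() removes 0 → [5, 7, 7, 0]
append data[0]+data[-1] = 5+0 = 5 → [5, 7, 7, 0, 5]
data[4] = data[0]*data[-1] = 5*5 = 25 → [5, 7, 7, 0, 25]
append data[-1]+data[2] = 25+7 = 32 → [5, 7, 7, 0, 25, 32]
data[-1] = data[-1]+data[4] = 32+25 = 57 → [5, 7, 7, 0, 25, 57]
sum = 101

101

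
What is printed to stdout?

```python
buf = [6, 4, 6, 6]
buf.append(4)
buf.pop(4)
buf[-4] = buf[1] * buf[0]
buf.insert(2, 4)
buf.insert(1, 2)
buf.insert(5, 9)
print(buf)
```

[24, 2, 4, 4, 6, 9, 6]

append 4 → [6, 4, 6, 6, 4]
pop(4) removes 4 → [6, 4, 6, 6]
buf[-4] = buf[1]*buf[0] = 4*6 = 24 → [24, 4, 6, 6]
insert 4 at 2 → [24, 4, 4, 6, 6]
insert 2 at 1 → [24, 2, 4, 4, 6, 6]
insert 9 at 5 → [24, 2, 4, 4, 6, 9, 6]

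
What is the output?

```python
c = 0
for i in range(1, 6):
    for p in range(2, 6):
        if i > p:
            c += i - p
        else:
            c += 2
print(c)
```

i=1,p=2: not 1>2, c = 0+2 = 2
i=1,p=3: not 1>3, c = 2+2 = 4
i=1,p=4: not 1>4, c = 4+2 = 6
i=1,p=5: not 1>5, c = 6+2 = 8
i=2,p=2: not 2>2, c = 8+2 = 10
i=2,p=3: not 2>3, c = 10+2 = 12
i=2,p=4: not 2>4, c = 12+2 = 14
i=2,p=5: not 2>5, c = 14+2 = 16
i=3,p=2: 3>2, c = 16+1 = 17
i=3,p=3: not 3>3, c = 17+2 = 19
i=3,p=4: not 3>4, c = 19+2 = 21
i=3,p=5: not 3>5, c = 21+2 = 23
i=4,p=2: 4>2, c = 23+2 = 25
i=4,p=3: 4>3, c = 25+1 = 26
i=4,p=4: not 4>4, c = 26+2 = 28
i=4,p=5: not 4>5, c = 28+2 = 30
i=5,p=2: 5>2, c = 30+3 = 33
i=5,p=3: 5>3, c = 33+2 = 35
i=5,p=4: 5>4, c = 35+1 = 36
i=5,p=5: not 5>5, c = 36+2 = 38

38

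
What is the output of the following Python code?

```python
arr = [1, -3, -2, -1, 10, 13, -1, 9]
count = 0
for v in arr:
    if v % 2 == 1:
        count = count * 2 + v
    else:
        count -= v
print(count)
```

v=1: odd, count = 0*2+1 = 1
v=-3: odd, count = 1*2+(-3) = -1
v=-2: not odd, count = (-1)-(-2) = 1
v=-1: odd, count = 1*2+(-1) = 1
v=10: not odd, count = 1-10 = -9
v=13: odd, count = (-9)*2+13 = -5
v=-1: odd, count = (-5)*2+(-1) = -11
v=9: odd, count = (-11)*2+9 = -13

-13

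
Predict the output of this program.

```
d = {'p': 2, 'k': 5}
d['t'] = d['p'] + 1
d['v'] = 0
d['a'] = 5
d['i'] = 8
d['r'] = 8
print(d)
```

{'p': 2, 'k': 5, 't': 3, 'v': 0, 'a': 5, 'i': 8, 'r': 8}

d['t'] = d['p']+1 = 3 → {'p': 2, 'k': 5, 't': 3}
d['v'] = 0 → {'p': 2, 'k': 5, 't': 3, 'v': 0}
d['a'] = 5 → {'p': 2, 'k': 5, 't': 3, 'v': 0, 'a': 5}
d['i'] = 8 → {'p': 2, 'k': 5, 't': 3, 'v': 0, 'a': 5, 'i': 8}
d['r'] = 8 → {'p': 2, 'k': 5, 't': 3, 'v': 0, 'a': 5, 'i': 8, 'r': 8}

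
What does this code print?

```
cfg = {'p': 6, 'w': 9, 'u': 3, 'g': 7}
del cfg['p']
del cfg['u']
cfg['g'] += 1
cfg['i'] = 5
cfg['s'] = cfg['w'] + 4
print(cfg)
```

del 'p' → {'w': 9, 'u': 3, 'g': 7}
del 'u' → {'w': 9, 'g': 7}
cfg['g'] = 7+1 = 8 → {'w': 9, 'g': 8}
cfg['i'] = 5 → {'w': 9, 'g': 8, 'i': 5}
cfg['s'] = cfg['w']+4 = 13 → {'w': 9, 'g': 8, 'i': 5, 's': 13}

{'w': 9, 'g': 8, 'i': 5, 's': 13}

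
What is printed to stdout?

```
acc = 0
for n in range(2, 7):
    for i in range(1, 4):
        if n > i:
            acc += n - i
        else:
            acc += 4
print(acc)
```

43

n=2,i=1: 2>1, acc = 0+1 = 1
n=2,i=2: not 2>2, acc = 1+4 = 5
n=2,i=3: not 2>3, acc = 5+4 = 9
n=3,i=1: 3>1, acc = 9+2 = 11
n=3,i=2: 3>2, acc = 11+1 = 12
n=3,i=3: not 3>3, acc = 12+4 = 16
n=4,i=1: 4>1, acc = 16+3 = 19
n=4,i=2: 4>2, acc = 19+2 = 21
n=4,i=3: 4>3, acc = 21+1 = 22
n=5,i=1: 5>1, acc = 22+4 = 26
n=5,i=2: 5>2, acc = 26+3 = 29
n=5,i=3: 5>3, acc = 29+2 = 31
n=6,i=1: 6>1, acc = 31+5 = 36
n=6,i=2: 6>2, acc = 36+4 = 40
n=6,i=3: 6>3, acc = 40+3 = 43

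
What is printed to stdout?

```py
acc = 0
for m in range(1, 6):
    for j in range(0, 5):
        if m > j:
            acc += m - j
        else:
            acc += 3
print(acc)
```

m=1,j=0: 1>0, acc = 0+1 = 1
m=1,j=1: not 1>1, acc = 1+3 = 4
m=1,j=2: not 1>2, acc = 4+3 = 7
m=1,j=3: not 1>3, acc = 7+3 = 10
m=1,j=4: not 1>4, acc = 10+3 = 13
m=2,j=0: 2>0, acc = 13+2 = 15
m=2,j=1: 2>1, acc = 15+1 = 16
m=2,j=2: not 2>2, acc = 16+3 = 19
m=2,j=3: not 2>3, acc = 19+3 = 22
m=2,j=4: not 2>4, acc = 22+3 = 25
m=3,j=0: 3>0, acc = 25+3 = 28
m=3,j=1: 3>1, acc = 28+2 = 30
m=3,j=2: 3>2, acc = 30+1 = 31
m=3,j=3: not 3>3, acc = 31+3 = 34
m=3,j=4: not 3>4, acc = 34+3 = 37
m=4,j=0: 4>0, acc = 37+4 = 41
m=4,j=1: 4>1, acc = 41+3 = 44
m=4,j=2: 4>2, acc = 44+2 = 46
m=4,j=3: 4>3, acc = 46+1 = 47
m=4,j=4: not 4>4, acc = 47+3 = 50
m=5,j=0: 5>0, acc = 50+5 = 55
m=5,j=1: 5>1, acc = 55+4 = 59
m=5,j=2: 5>2, acc = 59+3 = 62
m=5,j=3: 5>3, acc = 62+2 = 64
m=5,j=4: 5>4, acc = 64+1 = 65

65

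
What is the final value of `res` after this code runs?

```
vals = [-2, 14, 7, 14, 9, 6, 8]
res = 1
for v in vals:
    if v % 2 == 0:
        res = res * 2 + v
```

v=-2: even, res = 1*2+(-2) = 0
v=14: even, res = 0*2+14 = 14
v=7: not even
v=14: even, res = 14*2+14 = 42
v=9: not even
v=6: even, res = 42*2+6 = 90
v=8: even, res = 90*2+8 = 188

188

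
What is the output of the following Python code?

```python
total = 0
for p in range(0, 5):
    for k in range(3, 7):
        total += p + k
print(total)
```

130

p=0,k=3: total = 0+3 = 3
p=0,k=4: total = 3+4 = 7
p=0,k=5: total = 7+5 = 12
p=0,k=6: total = 12+6 = 18
p=1,k=3: total = 18+4 = 22
p=1,k=4: total = 22+5 = 27
p=1,k=5: total = 27+6 = 33
p=1,k=6: total = 33+7 = 40
p=2,k=3: total = 40+5 = 45
p=2,k=4: total = 45+6 = 51
p=2,k=5: total = 51+7 = 58
p=2,k=6: total = 58+8 = 66
p=3,k=3: total = 66+6 = 72
p=3,k=4: total = 72+7 = 79
p=3,k=5: total = 79+8 = 87
p=3,k=6: total = 87+9 = 96
p=4,k=3: total = 96+7 = 103
p=4,k=4: total = 103+8 = 111
p=4,k=5: total = 111+9 = 120
p=4,k=6: total = 120+10 = 130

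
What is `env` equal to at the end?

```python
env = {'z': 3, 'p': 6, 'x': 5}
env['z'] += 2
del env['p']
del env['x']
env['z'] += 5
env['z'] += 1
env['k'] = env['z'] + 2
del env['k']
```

env['z'] = 3+2 = 5 → {'z': 5, 'p': 6, 'x': 5}
del 'p' → {'z': 5, 'x': 5}
del 'x' → {'z': 5}
env['z'] = 5+5 = 10 → {'z': 10}
env['z'] = 10+1 = 11 → {'z': 11}
env['k'] = env['z']+2 = 13 → {'z': 11, 'k': 13}
del 'k' → {'z': 11}

{'z': 11}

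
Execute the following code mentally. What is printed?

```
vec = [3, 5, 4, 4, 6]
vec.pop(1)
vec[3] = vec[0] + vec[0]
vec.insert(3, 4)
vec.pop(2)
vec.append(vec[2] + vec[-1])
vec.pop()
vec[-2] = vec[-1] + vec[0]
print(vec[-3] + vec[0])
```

7

pop(1) removes 5 → [3, 4, 4, 6]
vec[3] = vec[0]+vec[0] = 3+3 = 6 → [3, 4, 4, 6]
insert 4 at 3 → [3, 4, 4, 4, 6]
pop(2) removes 4 → [3, 4, 4, 6]
append vec[2]+vec[-1] = 4+6 = 10 → [3, 4, 4, 6, 10]
pop() removes 10 → [3, 4, 4, 6]
vec[-2] = vec[-1]+vec[0] = 6+3 = 9 → [3, 4, 9, 6]
vec[-3]+vec[0] = 4+3 = 7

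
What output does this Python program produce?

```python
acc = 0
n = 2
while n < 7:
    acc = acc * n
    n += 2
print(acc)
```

n=2: acc = 0*2 = 0
n=4: acc = 0*4 = 0
n=6: acc = 0*6 = 0

0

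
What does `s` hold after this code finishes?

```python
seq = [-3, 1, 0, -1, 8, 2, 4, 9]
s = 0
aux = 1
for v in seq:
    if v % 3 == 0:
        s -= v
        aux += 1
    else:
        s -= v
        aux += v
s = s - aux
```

-38

v=-3: %3==0, s = 0-(-3) = 3; aux=2
v=1: not %3==0, s = 3-1 = 2; aux=3
v=0: %3==0, s = 2-0 = 2; aux=4
v=-1: not %3==0, s = 2-(-1) = 3; aux=3
v=8: not %3==0, s = 3-8 = -5; aux=11
v=2: not %3==0, s = (-5)-2 = -7; aux=13
v=4: not %3==0, s = (-7)-4 = -11; aux=17
v=9: %3==0, s = (-11)-9 = -20; aux=18
s-aux = (-20)-18 = -38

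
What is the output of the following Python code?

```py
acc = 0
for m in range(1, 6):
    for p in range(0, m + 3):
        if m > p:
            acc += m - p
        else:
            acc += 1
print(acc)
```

50

m=1,p=0: 1>0, acc = 0+1 = 1
m=1,p=1: not 1>1, acc = 1+1 = 2
m=1,p=2: not 1>2, acc = 2+1 = 3
m=1,p=3: not 1>3, acc = 3+1 = 4
m=2,p=0: 2>0, acc = 4+2 = 6
m=2,p=1: 2>1, acc = 6+1 = 7
m=2,p=2: not 2>2, acc = 7+1 = 8
m=2,p=3: not 2>3, acc = 8+1 = 9
m=2,p=4: not 2>4, acc = 9+1 = 10
m=3,p=0: 3>0, acc = 10+3 = 13
m=3,p=1: 3>1, acc = 13+2 = 15
m=3,p=2: 3>2, acc = 15+1 = 16
m=3,p=3: not 3>3, acc = 16+1 = 17
m=3,p=4: not 3>4, acc = 17+1 = 18
m=3,p=5: not 3>5, acc = 18+1 = 19
m=4,p=0: 4>0, acc = 19+4 = 23
m=4,p=1: 4>1, acc = 23+3 = 26
m=4,p=2: 4>2, acc = 26+2 = 28
m=4,p=3: 4>3, acc = 28+1 = 29
m=4,p=4: not 4>4, acc = 29+1 = 30
m=4,p=5: not 4>5, acc = 30+1 = 31
m=4,p=6: not 4>6, acc = 31+1 = 32
m=5,p=0: 5>0, acc = 32+5 = 37
m=5,p=1: 5>1, acc = 37+4 = 41
m=5,p=2: 5>2, acc = 41+3 = 44
m=5,p=3: 5>3, acc = 44+2 = 46
m=5,p=4: 5>4, acc = 46+1 = 47
m=5,p=5: not 5>5, acc = 47+1 = 48
m=5,p=6: not 5>6, acc = 48+1 = 49
m=5,p=7: not 5>7, acc = 49+1 = 50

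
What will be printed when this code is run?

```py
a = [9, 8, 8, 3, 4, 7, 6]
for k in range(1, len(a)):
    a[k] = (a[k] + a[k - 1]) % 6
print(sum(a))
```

27

k=1: a[1] = (8+9)%6 = 5 → [9, 5, 8, 3, 4, 7, 6]
k=2: a[2] = (8+5)%6 = 1 → [9, 5, 1, 3, 4, 7, 6]
k=3: a[3] = (3+1)%6 = 4 → [9, 5, 1, 4, 4, 7, 6]
k=4: a[4] = (4+4)%6 = 2 → [9, 5, 1, 4, 2, 7, 6]
k=5: a[5] = (7+2)%6 = 3 → [9, 5, 1, 4, 2, 3, 6]
k=6: a[6] = (6+3)%6 = 3 → [9, 5, 1, 4, 2, 3, 3]
sum = 27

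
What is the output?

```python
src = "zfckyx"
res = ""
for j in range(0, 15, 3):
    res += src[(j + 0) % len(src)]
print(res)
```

zkzkz

j=0: add src[0]='z' → 'z'
j=3: add src[3]='k' → 'zk'
j=6: add src[0]='z' → 'zkz'
j=9: add src[3]='k' → 'zkzk'
j=12: add src[0]='z' → 'zkzkz'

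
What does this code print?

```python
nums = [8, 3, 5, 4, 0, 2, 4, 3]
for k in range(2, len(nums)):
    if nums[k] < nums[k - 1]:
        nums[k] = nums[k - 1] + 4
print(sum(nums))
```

101

k=2: 5>=3, unchanged → [8, 3, 5, 4, 0, 2, 4, 3]
k=3: 4<5, nums[3] = 5+4 = 9 → [8, 3, 5, 9, 0, 2, 4, 3]
k=4: 0<9, nums[4] = 9+4 = 13 → [8, 3, 5, 9, 13, 2, 4, 3]
k=5: 2<13, nums[5] = 13+4 = 17 → [8, 3, 5, 9, 13, 17, 4, 3]
k=6: 4<17, nums[6] = 17+4 = 21 → [8, 3, 5, 9, 13, 17, 21, 3]
k=7: 3<21, nums[7] = 21+4 = 25 → [8, 3, 5, 9, 13, 17, 21, 25]
sum = 101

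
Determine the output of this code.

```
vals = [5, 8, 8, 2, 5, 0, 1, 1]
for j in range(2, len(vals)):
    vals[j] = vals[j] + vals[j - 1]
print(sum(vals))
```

j=2: vals[2] = 8+8 = 16 → [5, 8, 16, 2, 5, 0, 1, 1]
j=3: vals[3] = 2+16 = 18 → [5, 8, 16, 18, 5, 0, 1, 1]
j=4: vals[4] = 5+18 = 23 → [5, 8, 16, 18, 23, 0, 1, 1]
j=5: vals[5] = 0+23 = 23 → [5, 8, 16, 18, 23, 23, 1, 1]
j=6: vals[6] = 1+23 = 24 → [5, 8, 16, 18, 23, 23, 24, 1]
j=7: vals[7] = 1+24 = 25 → [5, 8, 16, 18, 23, 23, 24, 25]
sum = 142

142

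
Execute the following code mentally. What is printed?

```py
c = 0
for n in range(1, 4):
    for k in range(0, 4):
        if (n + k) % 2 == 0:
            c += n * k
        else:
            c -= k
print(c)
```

12

n=1,k=0: odd sum, c = 0-0 = 0
n=1,k=1: even sum, c = 0+1 = 1
n=1,k=2: odd sum, c = 1-2 = -1
n=1,k=3: even sum, c = (-1)+3 = 2
n=2,k=0: even sum, c = 2+0 = 2
n=2,k=1: odd sum, c = 2-1 = 1
n=2,k=2: even sum, c = 1+4 = 5
n=2,k=3: odd sum, c = 5-3 = 2
n=3,k=0: odd sum, c = 2-0 = 2
n=3,k=1: even sum, c = 2+3 = 5
n=3,k=2: odd sum, c = 5-2 = 3
n=3,k=3: even sum, c = 3+9 = 12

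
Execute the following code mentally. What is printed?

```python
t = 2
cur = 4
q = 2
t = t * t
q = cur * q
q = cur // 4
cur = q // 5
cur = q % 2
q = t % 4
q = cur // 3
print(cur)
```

1

t = 2*2 = 4
q = 4*2 = 8
q = 4//4 = 1
cur = 1//5 = 0
cur = 1%2 = 1
q = 4%4 = 0
q = 1//3 = 0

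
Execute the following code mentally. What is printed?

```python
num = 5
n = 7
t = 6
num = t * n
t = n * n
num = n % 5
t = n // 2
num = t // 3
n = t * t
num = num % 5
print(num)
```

num = 6*7 = 42
t = 7*7 = 49
num = 7%5 = 2
t = 7//2 = 3
num = 3//3 = 1
n = 3*3 = 9
num = 1%5 = 1

1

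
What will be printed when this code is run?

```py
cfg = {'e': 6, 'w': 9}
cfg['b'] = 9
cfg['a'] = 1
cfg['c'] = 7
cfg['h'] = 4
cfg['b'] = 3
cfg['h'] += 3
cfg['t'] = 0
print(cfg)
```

cfg['b'] = 9 → {'e': 6, 'w': 9, 'b': 9}
cfg['a'] = 1 → {'e': 6, 'w': 9, 'b': 9, 'a': 1}
cfg['c'] = 7 → {'e': 6, 'w': 9, 'b': 9, 'a': 1, 'c': 7}
cfg['h'] = 4 → {'e': 6, 'w': 9, 'b': 9, 'a': 1, 'c': 7, 'h': 4}
cfg['b'] = 3 → {'e': 6, 'w': 9, 'b': 3, 'a': 1, 'c': 7, 'h': 4}
cfg['h'] = 4+3 = 7 → {'e': 6, 'w': 9, 'b': 3, 'a': 1, 'c': 7, 'h': 7}
cfg['t'] = 0 → {'e': 6, 'w': 9, 'b': 3, 'a': 1, 'c': 7, 'h': 7, 't': 0}

{'e': 6, 'w': 9, 'b': 3, 'a': 1, 'c': 7, 'h': 7, 't': 0}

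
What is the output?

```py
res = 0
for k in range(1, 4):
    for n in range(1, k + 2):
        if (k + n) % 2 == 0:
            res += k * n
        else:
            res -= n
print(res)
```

5

k=1,n=1: even sum, res = 0+1 = 1
k=1,n=2: odd sum, res = 1-2 = -1
k=2,n=1: odd sum, res = (-1)-1 = -2
k=2,n=2: even sum, res = (-2)+4 = 2
k=2,n=3: odd sum, res = 2-3 = -1
k=3,n=1: even sum, res = (-1)+3 = 2
k=3,n=2: odd sum, res = 2-2 = 0
k=3,n=3: even sum, res = 0+9 = 9
k=3,n=4: odd sum, res = 9-4 = 5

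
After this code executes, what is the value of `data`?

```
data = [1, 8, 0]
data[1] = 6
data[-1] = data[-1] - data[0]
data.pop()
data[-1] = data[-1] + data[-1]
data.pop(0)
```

[12]

data[1] = 6 → [1, 6, 0]
data[-1] = data[-1]-data[0] = 0-1 = -1 → [1, 6, -1]
pop() removes -1 → [1, 6]
data[-1] = data[-1]+data[-1] = 6+6 = 12 → [1, 12]
pop(0) removes 1 → [12]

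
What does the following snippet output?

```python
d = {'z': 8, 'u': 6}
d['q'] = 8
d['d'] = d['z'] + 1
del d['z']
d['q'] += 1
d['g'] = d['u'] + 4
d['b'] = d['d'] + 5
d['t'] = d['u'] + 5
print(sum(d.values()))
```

59

d['q'] = 8 → {'z': 8, 'u': 6, 'q': 8}
d['d'] = d['z']+1 = 9 → {'z': 8, 'u': 6, 'q': 8, 'd': 9}
del 'z' → {'u': 6, 'q': 8, 'd': 9}
d['q'] = 8+1 = 9 → {'u': 6, 'q': 9, 'd': 9}
d['g'] = d['u']+4 = 10 → {'u': 6, 'q': 9, 'd': 9, 'g': 10}
d['b'] = d['d']+5 = 14 → {'u': 6, 'q': 9, 'd': 9, 'g': 10, 'b': 14}
d['t'] = d['u']+5 = 11 → {'u': 6, 'q': 9, 'd': 9, 'g': 10, 'b': 14, 't': 11}
sum of values = 59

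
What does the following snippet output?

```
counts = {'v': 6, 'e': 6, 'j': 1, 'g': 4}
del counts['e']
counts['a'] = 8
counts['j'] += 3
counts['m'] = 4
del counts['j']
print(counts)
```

{'v': 6, 'g': 4, 'a': 8, 'm': 4}

del 'e' → {'v': 6, 'j': 1, 'g': 4}
counts['a'] = 8 → {'v': 6, 'j': 1, 'g': 4, 'a': 8}
counts['j'] = 1+3 = 4 → {'v': 6, 'j': 4, 'g': 4, 'a': 8}
counts['m'] = 4 → {'v': 6, 'j': 4, 'g': 4, 'a': 8, 'm': 4}
del 'j' → {'v': 6, 'g': 4, 'a': 8, 'm': 4}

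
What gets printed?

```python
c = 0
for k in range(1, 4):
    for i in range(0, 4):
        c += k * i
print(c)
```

36

k=1,i=0: c = 0+0 = 0
k=1,i=1: c = 0+1 = 1
k=1,i=2: c = 1+2 = 3
k=1,i=3: c = 3+3 = 6
k=2,i=0: c = 6+0 = 6
k=2,i=1: c = 6+2 = 8
k=2,i=2: c = 8+4 = 12
k=2,i=3: c = 12+6 = 18
k=3,i=0: c = 18+0 = 18
k=3,i=1: c = 18+3 = 21
k=3,i=2: c = 21+6 = 27
k=3,i=3: c = 27+9 = 36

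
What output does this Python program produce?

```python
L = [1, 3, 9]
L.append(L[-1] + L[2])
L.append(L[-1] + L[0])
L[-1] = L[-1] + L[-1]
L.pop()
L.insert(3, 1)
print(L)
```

[1, 3, 9, 1, 18]

append L[-1]+L[2] = 9+9 = 18 → [1, 3, 9, 18]
append L[-1]+L[0] = 18+1 = 19 → [1, 3, 9, 18, 19]
L[-1] = L[-1]+L[-1] = 19+19 = 38 → [1, 3, 9, 18, 38]
pop() removes 38 → [1, 3, 9, 18]
insert 1 at 3 → [1, 3, 9, 1, 18]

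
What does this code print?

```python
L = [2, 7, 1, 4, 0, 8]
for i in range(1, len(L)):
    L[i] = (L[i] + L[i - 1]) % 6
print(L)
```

[2, 3, 4, 2, 2, 4]

i=1: L[1] = (7+2)%6 = 3 → [2, 3, 1, 4, 0, 8]
i=2: L[2] = (1+3)%6 = 4 → [2, 3, 4, 4, 0, 8]
i=3: L[3] = (4+4)%6 = 2 → [2, 3, 4, 2, 0, 8]
i=4: L[4] = (0+2)%6 = 2 → [2, 3, 4, 2, 2, 8]
i=5: L[5] = (8+2)%6 = 4 → [2, 3, 4, 2, 2, 4]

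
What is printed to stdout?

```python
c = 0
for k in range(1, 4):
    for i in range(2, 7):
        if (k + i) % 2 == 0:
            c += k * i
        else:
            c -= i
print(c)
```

k=1,i=2: odd sum, c = 0-2 = -2
k=1,i=3: even sum, c = (-2)+3 = 1
k=1,i=4: odd sum, c = 1-4 = -3
k=1,i=5: even sum, c = (-3)+5 = 2
k=1,i=6: odd sum, c = 2-6 = -4
k=2,i=2: even sum, c = (-4)+4 = 0
k=2,i=3: odd sum, c = 0-3 = -3
k=2,i=4: even sum, c = (-3)+8 = 5
k=2,i=5: odd sum, c = 5-5 = 0
k=2,i=6: even sum, c = 0+12 = 12
k=3,i=2: odd sum, c = 12-2 = 10
k=3,i=3: even sum, c = 10+9 = 19
k=3,i=4: odd sum, c = 19-4 = 15
k=3,i=5: even sum, c = 15+15 = 30
k=3,i=6: odd sum, c = 30-6 = 24

24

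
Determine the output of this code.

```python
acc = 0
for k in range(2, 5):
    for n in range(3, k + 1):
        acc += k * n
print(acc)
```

37

k=3,n=3: acc = 0+9 = 9
k=4,n=3: acc = 9+12 = 21
k=4,n=4: acc = 21+16 = 37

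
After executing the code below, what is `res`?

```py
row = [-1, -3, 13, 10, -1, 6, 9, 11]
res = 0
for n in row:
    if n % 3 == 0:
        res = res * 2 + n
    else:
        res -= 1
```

n=-1: not %3==0, res = 0-1 = -1
n=-3: %3==0, res = (-1)*2+(-3) = -5
n=13: not %3==0, res = (-5)-1 = -6
n=10: not %3==0, res = (-6)-1 = -7
n=-1: not %3==0, res = (-7)-1 = -8
n=6: %3==0, res = (-8)*2+6 = -10
n=9: %3==0, res = (-10)*2+9 = -11
n=11: not %3==0, res = (-11)-1 = -12

-12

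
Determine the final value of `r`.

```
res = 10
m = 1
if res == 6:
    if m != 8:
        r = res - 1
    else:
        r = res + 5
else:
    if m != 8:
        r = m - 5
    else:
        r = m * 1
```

res=10, m=1
res == 6 is False; m != 8 is True
→ r = m - 5 = -4

-4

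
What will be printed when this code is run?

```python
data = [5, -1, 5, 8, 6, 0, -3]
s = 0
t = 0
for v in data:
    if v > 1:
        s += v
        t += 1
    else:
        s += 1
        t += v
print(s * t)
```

v=5: >1, s = 0+5 = 5; t=1
v=-1: not >1, s = 5+1 = 6; t=0
v=5: >1, s = 6+5 = 11; t=1
v=8: >1, s = 11+8 = 19; t=2
v=6: >1, s = 19+6 = 25; t=3
v=0: not >1, s = 25+1 = 26; t=3
v=-3: not >1, s = 26+1 = 27; t=0
s*t = 27*0 = 0

0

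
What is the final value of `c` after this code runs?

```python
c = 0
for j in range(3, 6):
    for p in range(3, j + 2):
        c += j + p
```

75

j=3,p=3: c = 0+6 = 6
j=3,p=4: c = 6+7 = 13
j=4,p=3: c = 13+7 = 20
j=4,p=4: c = 20+8 = 28
j=4,p=5: c = 28+9 = 37
j=5,p=3: c = 37+8 = 45
j=5,p=4: c = 45+9 = 54
j=5,p=5: c = 54+10 = 64
j=5,p=6: c = 64+11 = 75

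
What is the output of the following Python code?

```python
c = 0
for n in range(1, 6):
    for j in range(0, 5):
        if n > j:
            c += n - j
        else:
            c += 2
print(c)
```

n=1,j=0: 1>0, c = 0+1 = 1
n=1,j=1: not 1>1, c = 1+2 = 3
n=1,j=2: not 1>2, c = 3+2 = 5
n=1,j=3: not 1>3, c = 5+2 = 7
n=1,j=4: not 1>4, c = 7+2 = 9
n=2,j=0: 2>0, c = 9+2 = 11
n=2,j=1: 2>1, c = 11+1 = 12
n=2,j=2: not 2>2, c = 12+2 = 14
n=2,j=3: not 2>3, c = 14+2 = 16
n=2,j=4: not 2>4, c = 16+2 = 18
n=3,j=0: 3>0, c = 18+3 = 21
n=3,j=1: 3>1, c = 21+2 = 23
n=3,j=2: 3>2, c = 23+1 = 24
n=3,j=3: not 3>3, c = 24+2 = 26
n=3,j=4: not 3>4, c = 26+2 = 28
n=4,j=0: 4>0, c = 28+4 = 32
n=4,j=1: 4>1, c = 32+3 = 35
n=4,j=2: 4>2, c = 35+2 = 37
n=4,j=3: 4>3, c = 37+1 = 38
n=4,j=4: not 4>4, c = 38+2 = 40
n=5,j=0: 5>0, c = 40+5 = 45
n=5,j=1: 5>1, c = 45+4 = 49
n=5,j=2: 5>2, c = 49+3 = 52
n=5,j=3: 5>3, c = 52+2 = 54
n=5,j=4: 5>4, c = 54+1 = 55

55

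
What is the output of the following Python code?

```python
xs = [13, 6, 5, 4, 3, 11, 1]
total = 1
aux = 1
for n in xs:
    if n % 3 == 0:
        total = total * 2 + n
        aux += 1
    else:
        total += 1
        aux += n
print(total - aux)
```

-8

n=13: not %3==0, total = 1+1 = 2; aux=14
n=6: %3==0, total = 2*2+6 = 10; aux=15
n=5: not %3==0, total = 10+1 = 11; aux=20
n=4: not %3==0, total = 11+1 = 12; aux=24
n=3: %3==0, total = 12*2+3 = 27; aux=25
n=11: not %3==0, total = 27+1 = 28; aux=36
n=1: not %3==0, total = 28+1 = 29; aux=37
total-aux = 29-37 = -8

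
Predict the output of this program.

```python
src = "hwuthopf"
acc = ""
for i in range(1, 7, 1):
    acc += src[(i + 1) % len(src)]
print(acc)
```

uthopf

i=1: add src[2]='u' → 'u'
i=2: add src[3]='t' → 'ut'
i=3: add src[4]='h' → 'uth'
i=4: add src[5]='o' → 'utho'
i=5: add src[6]='p' → 'uthop'
i=6: add src[7]='f' → 'uthopf'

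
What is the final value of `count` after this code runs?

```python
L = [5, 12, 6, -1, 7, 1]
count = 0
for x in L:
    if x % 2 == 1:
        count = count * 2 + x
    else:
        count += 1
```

67

x=5: odd, count = 0*2+5 = 5
x=12: not odd, count = 5+1 = 6
x=6: not odd, count = 6+1 = 7
x=-1: odd, count = 7*2+(-1) = 13
x=7: odd, count = 13*2+7 = 33
x=1: odd, count = 33*2+1 = 67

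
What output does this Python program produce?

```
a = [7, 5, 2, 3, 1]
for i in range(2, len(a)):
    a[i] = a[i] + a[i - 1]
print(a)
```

[7, 5, 7, 10, 11]

i=2: a[2] = 2+5 = 7 → [7, 5, 7, 3, 1]
i=3: a[3] = 3+7 = 10 → [7, 5, 7, 10, 1]
i=4: a[4] = 1+10 = 11 → [7, 5, 7, 10, 11]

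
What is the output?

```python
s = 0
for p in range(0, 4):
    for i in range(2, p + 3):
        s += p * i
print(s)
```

p=0,i=2: s = 0+0 = 0
p=1,i=2: s = 0+2 = 2
p=1,i=3: s = 2+3 = 5
p=2,i=2: s = 5+4 = 9
p=2,i=3: s = 9+6 = 15
p=2,i=4: s = 15+8 = 23
p=3,i=2: s = 23+6 = 29
p=3,i=3: s = 29+9 = 38
p=3,i=4: s = 38+12 = 50
p=3,i=5: s = 50+15 = 65

65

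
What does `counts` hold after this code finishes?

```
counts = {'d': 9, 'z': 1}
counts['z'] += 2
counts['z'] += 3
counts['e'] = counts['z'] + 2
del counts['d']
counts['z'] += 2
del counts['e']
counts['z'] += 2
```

counts['z'] = 1+2 = 3 → {'d': 9, 'z': 3}
counts['z'] = 3+3 = 6 → {'d': 9, 'z': 6}
counts['e'] = counts['z']+2 = 8 → {'d': 9, 'z': 6, 'e': 8}
del 'd' → {'z': 6, 'e': 8}
counts['z'] = 6+2 = 8 → {'z': 8, 'e': 8}
del 'e' → {'z': 8}
counts['z'] = 8+2 = 10 → {'z': 10}

{'z': 10}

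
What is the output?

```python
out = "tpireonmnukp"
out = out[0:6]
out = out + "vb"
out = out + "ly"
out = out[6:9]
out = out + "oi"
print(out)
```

slice [0:6] → 'tpireo'
+ 'vb' → 'tpireovb'
+ 'ly' → 'tpireovbly'
slice [6:9] → 'vbl'
+ 'oi' → 'vbloi'

vbloi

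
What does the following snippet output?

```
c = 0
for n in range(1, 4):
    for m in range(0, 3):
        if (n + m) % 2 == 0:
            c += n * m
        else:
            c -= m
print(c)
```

n=1,m=0: odd sum, c = 0-0 = 0
n=1,m=1: even sum, c = 0+1 = 1
n=1,m=2: odd sum, c = 1-2 = -1
n=2,m=0: even sum, c = (-1)+0 = -1
n=2,m=1: odd sum, c = (-1)-1 = -2
n=2,m=2: even sum, c = (-2)+4 = 2
n=3,m=0: odd sum, c = 2-0 = 2
n=3,m=1: even sum, c = 2+3 = 5
n=3,m=2: odd sum, c = 5-2 = 3

3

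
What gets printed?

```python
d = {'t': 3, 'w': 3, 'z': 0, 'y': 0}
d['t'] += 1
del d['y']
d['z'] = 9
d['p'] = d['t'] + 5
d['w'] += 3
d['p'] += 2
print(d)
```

d['t'] = 3+1 = 4 → {'t': 4, 'w': 3, 'z': 0, 'y': 0}
del 'y' → {'t': 4, 'w': 3, 'z': 0}
d['z'] = 9 → {'t': 4, 'w': 3, 'z': 9}
d['p'] = d['t']+5 = 9 → {'t': 4, 'w': 3, 'z': 9, 'p': 9}
d['w'] = 3+3 = 6 → {'t': 4, 'w': 6, 'z': 9, 'p': 9}
d['p'] = 9+2 = 11 → {'t': 4, 'w': 6, 'z': 9, 'p': 11}

{'t': 4, 'w': 6, 'z': 9, 'p': 11}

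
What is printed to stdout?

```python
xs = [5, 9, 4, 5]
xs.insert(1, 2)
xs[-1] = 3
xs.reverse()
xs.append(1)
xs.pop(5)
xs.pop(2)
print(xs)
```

insert 2 at 1 → [5, 2, 9, 4, 5]
xs[-1] = 3 → [5, 2, 9, 4, 3]
reverse → [3, 4, 9, 2, 5]
append 1 → [3, 4, 9, 2, 5, 1]
pop(5) removes 1 → [3, 4, 9, 2, 5]
pop(2) removes 9 → [3, 4, 2, 5]

[3, 4, 2, 5]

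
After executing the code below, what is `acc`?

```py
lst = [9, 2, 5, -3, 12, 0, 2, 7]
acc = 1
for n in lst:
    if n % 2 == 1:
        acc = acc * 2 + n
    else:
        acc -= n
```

65

n=9: odd, acc = 1*2+9 = 11
n=2: not odd, acc = 11-2 = 9
n=5: odd, acc = 9*2+5 = 23
n=-3: odd, acc = 23*2+(-3) = 43
n=12: not odd, acc = 43-12 = 31
n=0: not odd, acc = 31-0 = 31
n=2: not odd, acc = 31-2 = 29
n=7: odd, acc = 29*2+7 = 65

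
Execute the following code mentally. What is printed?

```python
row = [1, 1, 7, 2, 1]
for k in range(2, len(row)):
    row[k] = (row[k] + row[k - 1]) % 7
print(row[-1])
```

4

k=2: row[2] = (7+1)%7 = 1 → [1, 1, 1, 2, 1]
k=3: row[3] = (2+1)%7 = 3 → [1, 1, 1, 3, 1]
k=4: row[4] = (1+3)%7 = 4 → [1, 1, 1, 3, 4]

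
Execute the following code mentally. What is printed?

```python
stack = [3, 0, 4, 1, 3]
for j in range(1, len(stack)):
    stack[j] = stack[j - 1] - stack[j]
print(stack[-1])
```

-5

j=1: stack[1] = 3-0 = 3 → [3, 3, 4, 1, 3]
j=2: stack[2] = 3-4 = -1 → [3, 3, -1, 1, 3]
j=3: stack[3] = (-1)-1 = -2 → [3, 3, -1, -2, 3]
j=4: stack[4] = (-2)-3 = -5 → [3, 3, -1, -2, -5]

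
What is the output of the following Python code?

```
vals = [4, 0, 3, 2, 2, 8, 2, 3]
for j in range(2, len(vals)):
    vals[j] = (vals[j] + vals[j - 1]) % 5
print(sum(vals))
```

11

j=2: vals[2] = (3+0)%5 = 3 → [4, 0, 3, 2, 2, 8, 2, 3]
j=3: vals[3] = (2+3)%5 = 0 → [4, 0, 3, 0, 2, 8, 2, 3]
j=4: vals[4] = (2+0)%5 = 2 → [4, 0, 3, 0, 2, 8, 2, 3]
j=5: vals[5] = (8+2)%5 = 0 → [4, 0, 3, 0, 2, 0, 2, 3]
j=6: vals[6] = (2+0)%5 = 2 → [4, 0, 3, 0, 2, 0, 2, 3]
j=7: vals[7] = (3+2)%5 = 0 → [4, 0, 3, 0, 2, 0, 2, 0]
sum = 11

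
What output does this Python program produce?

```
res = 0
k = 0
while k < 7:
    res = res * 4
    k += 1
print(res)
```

k=0: res = 0*4 = 0
k=1: res = 0*4 = 0
k=2: res = 0*4 = 0
k=3: res = 0*4 = 0
k=4: res = 0*4 = 0
k=5: res = 0*4 = 0
k=6: res = 0*4 = 0

0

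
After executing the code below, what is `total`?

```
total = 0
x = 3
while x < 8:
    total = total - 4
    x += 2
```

-12

x=3: total = 0-4 = -4
x=5: total = (-4)-4 = -8
x=7: total = (-8)-4 = -12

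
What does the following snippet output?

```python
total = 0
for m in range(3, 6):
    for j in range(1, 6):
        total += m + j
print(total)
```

m=3,j=1: total = 0+4 = 4
m=3,j=2: total = 4+5 = 9
m=3,j=3: total = 9+6 = 15
m=3,j=4: total = 15+7 = 22
m=3,j=5: total = 22+8 = 30
m=4,j=1: total = 30+5 = 35
m=4,j=2: total = 35+6 = 41
m=4,j=3: total = 41+7 = 48
m=4,j=4: total = 48+8 = 56
m=4,j=5: total = 56+9 = 65
m=5,j=1: total = 65+6 = 71
m=5,j=2: total = 71+7 = 78
m=5,j=3: total = 78+8 = 86
m=5,j=4: total = 86+9 = 95
m=5,j=5: total = 95+10 = 105

105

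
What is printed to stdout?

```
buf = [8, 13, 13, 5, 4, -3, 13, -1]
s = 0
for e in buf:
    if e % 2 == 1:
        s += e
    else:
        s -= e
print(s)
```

e=8: not odd, s = 0-8 = -8
e=13: odd, s = (-8)+13 = 5
e=13: odd, s = 5+13 = 18
e=5: odd, s = 18+5 = 23
e=4: not odd, s = 23-4 = 19
e=-3: odd, s = 19+(-3) = 16
e=13: odd, s = 16+13 = 29
e=-1: odd, s = 29+(-1) = 28

28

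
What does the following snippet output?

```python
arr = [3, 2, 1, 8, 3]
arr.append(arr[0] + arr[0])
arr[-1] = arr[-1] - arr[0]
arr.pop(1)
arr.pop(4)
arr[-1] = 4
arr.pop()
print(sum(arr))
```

append arr[0]+arr[0] = 3+3 = 6 → [3, 2, 1, 8, 3, 6]
arr[-1] = arr[-1]-arr[0] = 6-3 = 3 → [3, 2, 1, 8, 3, 3]
pop(1) removes 2 → [3, 1, 8, 3, 3]
pop(4) removes 3 → [3, 1, 8, 3]
arr[-1] = 4 → [3, 1, 8, 4]
pop() removes 4 → [3, 1, 8]
sum = 12

12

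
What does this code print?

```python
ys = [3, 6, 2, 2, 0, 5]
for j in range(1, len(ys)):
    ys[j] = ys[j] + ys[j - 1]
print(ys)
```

[3, 9, 11, 13, 13, 18]

j=1: ys[1] = 6+3 = 9 → [3, 9, 2, 2, 0, 5]
j=2: ys[2] = 2+9 = 11 → [3, 9, 11, 2, 0, 5]
j=3: ys[3] = 2+11 = 13 → [3, 9, 11, 13, 0, 5]
j=4: ys[4] = 0+13 = 13 → [3, 9, 11, 13, 13, 5]
j=5: ys[5] = 5+13 = 18 → [3, 9, 11, 13, 13, 18]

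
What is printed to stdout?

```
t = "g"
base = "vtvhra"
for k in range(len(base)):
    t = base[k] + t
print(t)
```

k=0: prepend 'v' → 'vg'
k=1: prepend 't' → 'tvg'
k=2: prepend 'v' → 'vtvg'
k=3: prepend 'h' → 'hvtvg'
k=4: prepend 'r' → 'rhvtvg'
k=5: prepend 'a' → 'arhvtvg'

arhvtvg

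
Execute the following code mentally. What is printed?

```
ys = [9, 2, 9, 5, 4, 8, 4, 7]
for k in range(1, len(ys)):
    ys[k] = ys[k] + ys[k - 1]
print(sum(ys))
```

220

k=1: ys[1] = 2+9 = 11 → [9, 11, 9, 5, 4, 8, 4, 7]
k=2: ys[2] = 9+11 = 20 → [9, 11, 20, 5, 4, 8, 4, 7]
k=3: ys[3] = 5+20 = 25 → [9, 11, 20, 25, 4, 8, 4, 7]
k=4: ys[4] = 4+25 = 29 → [9, 11, 20, 25, 29, 8, 4, 7]
k=5: ys[5] = 8+29 = 37 → [9, 11, 20, 25, 29, 37, 4, 7]
k=6: ys[6] = 4+37 = 41 → [9, 11, 20, 25, 29, 37, 41, 7]
k=7: ys[7] = 7+41 = 48 → [9, 11, 20, 25, 29, 37, 41, 48]
sum = 220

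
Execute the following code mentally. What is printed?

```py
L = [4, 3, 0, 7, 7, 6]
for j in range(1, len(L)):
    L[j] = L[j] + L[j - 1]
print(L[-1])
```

j=1: L[1] = 3+4 = 7 → [4, 7, 0, 7, 7, 6]
j=2: L[2] = 0+7 = 7 → [4, 7, 7, 7, 7, 6]
j=3: L[3] = 7+7 = 14 → [4, 7, 7, 14, 7, 6]
j=4: L[4] = 7+14 = 21 → [4, 7, 7, 14, 21, 6]
j=5: L[5] = 6+21 = 27 → [4, 7, 7, 14, 21, 27]

27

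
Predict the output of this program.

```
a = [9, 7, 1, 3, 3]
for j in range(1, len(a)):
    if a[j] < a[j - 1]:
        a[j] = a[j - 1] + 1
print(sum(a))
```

j=1: 7<9, a[1] = 9+1 = 10 → [9, 10, 1, 3, 3]
j=2: 1<10, a[2] = 10+1 = 11 → [9, 10, 11, 3, 3]
j=3: 3<11, a[3] = 11+1 = 12 → [9, 10, 11, 12, 3]
j=4: 3<12, a[4] = 12+1 = 13 → [9, 10, 11, 12, 13]
sum = 55

55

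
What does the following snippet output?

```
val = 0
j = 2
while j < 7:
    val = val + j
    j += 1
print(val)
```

j=2: val = 0+2 = 2
j=3: val = 2+3 = 5
j=4: val = 5+4 = 9
j=5: val = 9+5 = 14
j=6: val = 14+6 = 20

20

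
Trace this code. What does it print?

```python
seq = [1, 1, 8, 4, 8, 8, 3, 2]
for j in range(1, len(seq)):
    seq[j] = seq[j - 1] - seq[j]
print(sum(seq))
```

-131

j=1: seq[1] = 1-1 = 0 → [1, 0, 8, 4, 8, 8, 3, 2]
j=2: seq[2] = 0-8 = -8 → [1, 0, -8, 4, 8, 8, 3, 2]
j=3: seq[3] = (-8)-4 = -12 → [1, 0, -8, -12, 8, 8, 3, 2]
j=4: seq[4] = (-12)-8 = -20 → [1, 0, -8, -12, -20, 8, 3, 2]
j=5: seq[5] = (-20)-8 = -28 → [1, 0, -8, -12, -20, -28, 3, 2]
j=6: seq[6] = (-28)-3 = -31 → [1, 0, -8, -12, -20, -28, -31, 2]
j=7: seq[7] = (-31)-2 = -33 → [1, 0, -8, -12, -20, -28, -31, -33]
sum = -131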